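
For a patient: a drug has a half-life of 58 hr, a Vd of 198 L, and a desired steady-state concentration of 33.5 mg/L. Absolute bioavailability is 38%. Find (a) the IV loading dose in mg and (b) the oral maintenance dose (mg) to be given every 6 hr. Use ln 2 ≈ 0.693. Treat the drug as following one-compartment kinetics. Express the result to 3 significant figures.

(a) 6630 mg; (b) 1250 mg

LD = Vd × C = 198.0 × 33.5 = 6633 mg
CL = 0.693 × Vd / t½ = 0.693 × 198.0 / 58 = 2.366 L/h
D = CL × Css × τ / F = 2.366 × 33.5 × 6 / 0.38 = 1251 mg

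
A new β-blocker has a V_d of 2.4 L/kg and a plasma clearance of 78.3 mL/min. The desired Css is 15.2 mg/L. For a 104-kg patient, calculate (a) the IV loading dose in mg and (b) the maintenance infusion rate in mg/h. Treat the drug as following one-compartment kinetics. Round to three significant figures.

(a) 3790 mg; (b) 71.4 mg/h

Total Vd = 2.4 × 104 = 249.6 L
Loading dose = Vd × C = 249.6 × 15.2 = 3794 mg
CL = 78.3 mL/min × 60/1000 = 4.698 L/h
Maintenance infusion rate = CL × Css = 4.698 × 15.2 = 71.41 mg/h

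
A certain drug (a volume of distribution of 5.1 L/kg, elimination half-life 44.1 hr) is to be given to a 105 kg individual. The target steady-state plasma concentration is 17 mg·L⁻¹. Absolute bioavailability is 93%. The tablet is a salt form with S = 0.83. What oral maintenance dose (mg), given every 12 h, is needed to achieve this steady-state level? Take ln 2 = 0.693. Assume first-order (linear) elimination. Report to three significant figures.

Vd = 5.1 L/kg × 105 kg = 535.5 L
CL = 0.693 × Vd / t½ = 0.693 × 535.5 / 44.1 = 8.415 L/h
D = CL × Css × τ / F / S = 8.415 × 17 × 12 / 0.93 / 0.83 = 2224 mg

2220 mg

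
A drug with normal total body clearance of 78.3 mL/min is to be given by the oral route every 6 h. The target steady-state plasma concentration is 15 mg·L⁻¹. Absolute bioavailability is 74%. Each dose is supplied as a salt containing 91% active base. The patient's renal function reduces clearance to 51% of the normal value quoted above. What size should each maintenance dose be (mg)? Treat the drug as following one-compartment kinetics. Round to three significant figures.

Convert clearance: 78.3 mL/min × 60 min/h ÷ 1000 mL/L = 4.698 L/h
Patient clearance = 0.51 × 4.698 = 2.396 L/h
D = CL × Css × τ / F / S = 2.396 × 15 × 6 / 0.74 / 0.91 = 320.2 mg

320 mg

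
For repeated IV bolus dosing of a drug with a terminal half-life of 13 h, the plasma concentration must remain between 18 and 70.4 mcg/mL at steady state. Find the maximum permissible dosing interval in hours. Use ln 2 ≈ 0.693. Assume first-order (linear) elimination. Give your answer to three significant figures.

25.6 h

k = 0.693 / t½ = 0.693 / 13 = 0.05331 h⁻¹
Between IV bolus doses, concentration decays as C = C₀·e^(−kτ), so C_peak/C_trough = e^(kτ).
τ_max = ln(C_peak/C_trough) / k = ln(70.4/18) / 0.05331 = 1.364 / 0.05331 = 25.59 h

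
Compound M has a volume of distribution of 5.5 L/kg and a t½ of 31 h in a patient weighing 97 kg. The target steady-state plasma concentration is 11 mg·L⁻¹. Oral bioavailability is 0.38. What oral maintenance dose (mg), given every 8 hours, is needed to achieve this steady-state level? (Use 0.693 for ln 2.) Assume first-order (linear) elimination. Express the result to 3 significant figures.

Total Vd = 5.5 × 97 = 533.5 L
CL = ln 2 · Vd / t½ = 0.693 × 533.5 / 31 = 11.93 L/h
D = CL × Css × τ / F = 11.93 × 11 × 8 / 0.38 = 2763 mg

2760 mg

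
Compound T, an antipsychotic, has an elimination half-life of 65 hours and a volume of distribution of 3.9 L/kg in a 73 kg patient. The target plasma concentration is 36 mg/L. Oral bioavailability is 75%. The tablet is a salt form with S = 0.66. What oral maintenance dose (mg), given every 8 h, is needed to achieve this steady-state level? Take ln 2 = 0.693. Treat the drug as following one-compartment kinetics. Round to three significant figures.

1770 mg

Vd = 3.9 L/kg × 73 kg = 284.7 L
CL = 0.693 × Vd / t½ = 0.693 × 284.7 / 65 = 3.035 L/h
D = CL × Css × τ / F / S = 3.035 × 36 × 8 / 0.75 / 0.66 = 1766 mg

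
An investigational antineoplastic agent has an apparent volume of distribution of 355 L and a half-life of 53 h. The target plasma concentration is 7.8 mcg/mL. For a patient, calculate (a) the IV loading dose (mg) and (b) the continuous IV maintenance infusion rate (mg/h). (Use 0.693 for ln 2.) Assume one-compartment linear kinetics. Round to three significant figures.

LD = Vd × C = 355.0 × 7.8 = 2769 mg
CL = 0.693 × Vd / t½ = 0.693 × 355.0 / 53 = 4.642 L/h
Infusion rate = CL × Css = 4.642 × 7.8 = 36.21 mg/h

(a) 2770 mg; (b) 36.2 mg/h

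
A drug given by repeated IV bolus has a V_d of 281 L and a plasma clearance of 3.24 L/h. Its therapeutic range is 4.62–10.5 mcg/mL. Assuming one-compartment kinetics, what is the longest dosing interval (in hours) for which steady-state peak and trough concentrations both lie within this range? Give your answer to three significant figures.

k = CL / Vd = 3.240 / 281.0 = 0.01153 h⁻¹
Between IV bolus doses, concentration decays as C = C₀·e^(−kτ), so C_peak/C_trough = e^(kτ).
τ_max = ln(C_peak/C_trough) / k = ln(10.5/4.62) / 0.01153 = 0.8210 / 0.01153 = 71.21 h

71.2 h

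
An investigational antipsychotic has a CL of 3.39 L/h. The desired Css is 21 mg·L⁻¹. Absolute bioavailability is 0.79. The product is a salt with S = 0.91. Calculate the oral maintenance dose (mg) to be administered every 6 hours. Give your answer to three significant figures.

D = CL × Css × τ / F / S = 3.390 × 21 × 6 / 0.79 / 0.91 = 594.2 mg

594 mg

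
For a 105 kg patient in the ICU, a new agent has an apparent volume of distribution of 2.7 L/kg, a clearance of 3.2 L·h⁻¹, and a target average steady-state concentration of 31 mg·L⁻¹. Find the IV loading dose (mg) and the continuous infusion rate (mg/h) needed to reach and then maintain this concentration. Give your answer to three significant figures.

Vd(total) = 105 kg × 2.7 L/kg = 283.5 L
Loading: fill Vd to C_target → 283.5 L × 31 mg/L = 8789 mg
Infusion rate = 3.200 L/h × 31 mg/L = 99.20 mg/h

(a) 8790 mg; (b) 99.2 mg/h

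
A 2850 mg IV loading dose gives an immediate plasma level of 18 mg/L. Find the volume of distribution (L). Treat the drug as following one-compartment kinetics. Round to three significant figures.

Immediately after an IV bolus, C₀ = Dose / Vd, so Vd = Dose / C₀.
Vd = 2850 / 18 = 158.3 L

158 L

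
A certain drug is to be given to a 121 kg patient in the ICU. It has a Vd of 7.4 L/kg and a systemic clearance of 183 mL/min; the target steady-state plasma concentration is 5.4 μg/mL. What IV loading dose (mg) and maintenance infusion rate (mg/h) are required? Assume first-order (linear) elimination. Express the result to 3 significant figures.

Vd(total) = 121 kg × 7.4 L/kg = 895.4 L
Loading: fill Vd to C_target → 895.4 L × 5.4 mg/L = 4835 mg
CL = 183 mL/min × 60/1000 = 10.98 L/h
Maintenance infusion rate = CL × Css = 10.98 × 5.4 = 59.29 mg/h

(a) 4840 mg; (b) 59.3 mg/h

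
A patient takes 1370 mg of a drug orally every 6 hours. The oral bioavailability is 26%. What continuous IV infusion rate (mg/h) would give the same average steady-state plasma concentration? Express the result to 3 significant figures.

Equivalent systemic input: infusion rate = F·D/τ.
Rate = 0.26 × 1370 / 6 = 59.37 mg/h

59.4 mg/h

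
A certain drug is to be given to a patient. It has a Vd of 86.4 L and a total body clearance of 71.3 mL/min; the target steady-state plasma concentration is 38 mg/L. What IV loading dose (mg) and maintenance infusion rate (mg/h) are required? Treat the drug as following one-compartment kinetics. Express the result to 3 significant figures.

LD = Vd · C_target = 86.40 × 38 = 3283 mg
Convert clearance: 71.3 mL/min × 60 min/h ÷ 1000 mL/L = 4.278 L/h
Maintenance infusion rate = CL × Css = 4.278 × 38 = 162.6 mg/h

(a) 3280 mg; (b) 163 mg/h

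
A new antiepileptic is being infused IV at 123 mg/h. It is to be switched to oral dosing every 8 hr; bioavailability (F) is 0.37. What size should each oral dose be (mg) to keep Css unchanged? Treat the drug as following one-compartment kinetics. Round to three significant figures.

2660 mg

To maintain the same Css, the systemic dosing rate must be unchanged: F·D/τ = infusion rate.
D = rate × τ / F = 123 × 8 / 0.37 = 2659 mg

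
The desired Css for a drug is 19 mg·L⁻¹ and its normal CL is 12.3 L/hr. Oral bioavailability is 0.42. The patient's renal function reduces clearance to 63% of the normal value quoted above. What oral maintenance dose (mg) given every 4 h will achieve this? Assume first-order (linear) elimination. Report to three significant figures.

Patient clearance = 0.63 × 12.30 = 7.749 L/h
At steady state, dose per interval replaces the amount cleared in that interval: F·D/τ = CL·Css.
D = CL × Css × τ / F = 7.749 × 19 × 4 / 0.42 = 1402 mg

1400 mg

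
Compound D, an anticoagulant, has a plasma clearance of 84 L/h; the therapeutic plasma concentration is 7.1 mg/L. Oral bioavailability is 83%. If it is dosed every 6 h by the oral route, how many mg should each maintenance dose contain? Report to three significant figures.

4310 mg

At steady state, dose per interval replaces the amount cleared in that interval: F·D/τ = CL·Css.
D = CL × Css × τ / F = 84.00 × 7.1 × 6 / 0.83 = 4311 mg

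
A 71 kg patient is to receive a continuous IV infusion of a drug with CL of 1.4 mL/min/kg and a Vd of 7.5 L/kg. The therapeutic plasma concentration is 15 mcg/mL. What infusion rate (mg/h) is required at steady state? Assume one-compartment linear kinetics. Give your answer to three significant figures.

89.5 mg/h

CL = 1.4 mL/min/kg × 71 kg = 99.40 mL/min = 99.40 × 60/1000 = 5.964 L/h
At steady state, infusion rate equals elimination rate: rate in = CL × Css.
Rate = CL × Css = 5.964 × 15 = 89.46 mg/h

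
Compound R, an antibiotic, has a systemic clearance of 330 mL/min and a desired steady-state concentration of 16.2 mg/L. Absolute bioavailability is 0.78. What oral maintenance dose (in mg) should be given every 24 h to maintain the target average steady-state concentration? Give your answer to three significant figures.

9870 mg

CL = 330 mL/min = 330 × 0.06 = 19.80 L/h
D = CL × Css × τ / F = 19.80 × 16.2 × 24 / 0.78 = 9870 mg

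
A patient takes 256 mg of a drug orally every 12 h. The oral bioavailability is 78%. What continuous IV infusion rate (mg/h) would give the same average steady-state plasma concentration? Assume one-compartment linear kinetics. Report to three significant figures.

16.6 mg/h

Equivalent systemic input: infusion rate = F·D/τ.
Rate = 0.78 × 256 / 12 = 16.64 mg/h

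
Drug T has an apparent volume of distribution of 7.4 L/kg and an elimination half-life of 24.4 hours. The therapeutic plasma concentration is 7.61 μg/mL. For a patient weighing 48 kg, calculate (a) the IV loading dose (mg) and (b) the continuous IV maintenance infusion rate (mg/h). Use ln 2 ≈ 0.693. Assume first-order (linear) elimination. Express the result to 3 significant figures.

(a) 2700 mg; (b) 76.8 mg/h

Vd(total) = 48 kg × 7.4 L/kg = 355.2 L
LD = Vd × C = 355.2 × 7.61 = 2703 mg
CL = 0.693 × Vd / t½ = 0.693 × 355.2 / 24.4 = 10.09 L/h
Infusion rate = CL × Css = 10.09 × 7.61 = 76.78 mg/h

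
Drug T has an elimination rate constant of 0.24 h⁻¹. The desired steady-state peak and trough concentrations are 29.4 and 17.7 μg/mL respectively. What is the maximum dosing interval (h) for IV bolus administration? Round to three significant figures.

Between IV bolus doses, concentration decays as C = C₀·e^(−kτ), so C_peak/C_trough = e^(kτ).
τ_max = ln(C_peak/C_trough) / k = ln(29.4/17.7) / 0.2400 = 0.5074 / 0.2400 = 2.114 h

2.11 h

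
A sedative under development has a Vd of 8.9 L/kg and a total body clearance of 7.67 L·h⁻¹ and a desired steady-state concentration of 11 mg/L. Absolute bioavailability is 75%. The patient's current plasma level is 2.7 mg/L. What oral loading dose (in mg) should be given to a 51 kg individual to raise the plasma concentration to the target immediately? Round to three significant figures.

Total Vd = 8.9 × 51 = 453.9 L
LD is governed by Vd — clearance does not enter the loading-dose calculation.
Concentration deficit ΔC = 11 − 2.7 = 8.300 mg/L
LD = Vd × ΔC / F = 453.9 × 8.300 / 0.75 = 5023 mg

5020 mg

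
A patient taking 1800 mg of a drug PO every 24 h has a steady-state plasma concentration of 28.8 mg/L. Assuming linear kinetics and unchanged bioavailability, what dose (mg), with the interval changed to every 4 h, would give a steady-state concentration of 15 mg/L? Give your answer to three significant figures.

156 mg

With linear kinetics, Css is proportional to dose rate (D/τ) at fixed clearance.
D₂ = D₁ × (Css,target / Css,current) × (τ₂/τ₁) = 1800 × (15/28.8) × (4/24) = 156.3 mg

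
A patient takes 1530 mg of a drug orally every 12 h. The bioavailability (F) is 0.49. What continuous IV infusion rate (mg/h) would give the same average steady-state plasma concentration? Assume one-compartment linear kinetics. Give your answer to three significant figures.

Equivalent systemic input: infusion rate = F·D/τ.
Rate = 0.49 × 1530 / 12 = 62.48 mg/h

62.5 mg/h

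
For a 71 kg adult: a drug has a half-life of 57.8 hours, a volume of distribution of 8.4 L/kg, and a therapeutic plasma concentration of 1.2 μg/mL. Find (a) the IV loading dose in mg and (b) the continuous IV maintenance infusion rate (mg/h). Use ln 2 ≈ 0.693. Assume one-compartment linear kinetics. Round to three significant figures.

(a) 716 mg; (b) 8.58 mg/h

Vd = 8.4 L/kg × 71 kg = 596.4 L
LD = Vd × C = 596.4 × 1.2 = 715.7 mg
CL = 0.693 × Vd / t½ = 0.693 × 596.4 / 57.8 = 7.151 L/h
Infusion rate = CL × Css = 7.151 × 1.2 = 8.581 mg/h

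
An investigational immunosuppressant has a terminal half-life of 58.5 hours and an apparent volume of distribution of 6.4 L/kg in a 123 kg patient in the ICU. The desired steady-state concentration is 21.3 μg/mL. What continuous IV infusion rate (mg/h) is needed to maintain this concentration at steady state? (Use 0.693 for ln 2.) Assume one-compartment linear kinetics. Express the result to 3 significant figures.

199 mg/h

Vd = 6.4 L/kg × 123 kg = 787.2 L
CL = 0.693 × Vd / t½ = 0.693 × 787.2 / 58.5 = 9.325 L/h
Infusion rate = CL × Css = 9.325 × 21.3 = 198.6 mg/h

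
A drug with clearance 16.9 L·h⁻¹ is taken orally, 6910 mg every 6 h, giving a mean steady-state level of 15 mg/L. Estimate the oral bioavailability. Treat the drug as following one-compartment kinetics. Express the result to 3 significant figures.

F·D/τ = CL·Css at steady state → F = CL·Css·τ / D.
F = 16.9 × 15 × 6 / 6910 = 0.220

0.220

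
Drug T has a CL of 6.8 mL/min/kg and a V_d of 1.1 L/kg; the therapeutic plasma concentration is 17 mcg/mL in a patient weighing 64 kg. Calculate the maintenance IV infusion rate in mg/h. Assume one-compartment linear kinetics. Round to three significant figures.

444 mg/h

CL = 6.8 mL/min/kg × 64 kg = 435.2 mL/min = 435.2 × 60/1000 = 26.11 L/h
Vd does not affect the maintenance rate; only clearance governs steady-state input.
Rate = CL × Css = 26.11 × 17 = 443.9 mg/h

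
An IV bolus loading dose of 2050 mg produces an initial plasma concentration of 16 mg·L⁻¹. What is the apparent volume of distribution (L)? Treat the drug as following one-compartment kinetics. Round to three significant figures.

Immediately after an IV bolus, C₀ = Dose / Vd, so Vd = Dose / C₀.
Vd = 2050 / 16 = 128.1 L

128 L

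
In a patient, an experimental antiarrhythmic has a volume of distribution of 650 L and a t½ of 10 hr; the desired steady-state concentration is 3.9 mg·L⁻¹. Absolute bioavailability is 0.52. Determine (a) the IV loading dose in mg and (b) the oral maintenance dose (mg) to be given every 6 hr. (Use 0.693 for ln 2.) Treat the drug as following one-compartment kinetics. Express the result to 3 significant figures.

LD = Vd × C = 650.0 × 3.9 = 2535 mg
CL = 0.693 × Vd / t½ = 0.693 × 650.0 / 10 = 45.05 L/h
D = CL × Css × τ / F = 45.05 × 3.9 × 6 / 0.52 = 2027 mg

(a) 2540 mg; (b) 2030 mg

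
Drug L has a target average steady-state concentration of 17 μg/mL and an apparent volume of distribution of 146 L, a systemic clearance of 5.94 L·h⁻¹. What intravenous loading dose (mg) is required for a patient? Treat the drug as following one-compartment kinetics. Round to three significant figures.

LD = Vd × C = 146.0 × 17.00 = 2482 mg

2480 mg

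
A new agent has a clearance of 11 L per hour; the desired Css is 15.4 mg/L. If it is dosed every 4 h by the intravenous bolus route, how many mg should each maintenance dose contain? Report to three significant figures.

678 mg

D = CL × Css × τ = 11.00 × 15.4 × 4 = 677.6 mg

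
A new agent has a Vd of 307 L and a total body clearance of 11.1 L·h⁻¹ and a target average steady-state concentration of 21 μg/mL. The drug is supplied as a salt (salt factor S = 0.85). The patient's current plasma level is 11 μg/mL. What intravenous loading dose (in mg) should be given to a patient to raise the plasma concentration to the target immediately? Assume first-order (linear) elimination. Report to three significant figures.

Concentration deficit ΔC = 21 − 11 = 10.00 mg/L
LD = Vd × ΔC / S = 307.0 × 10.00 / 0.85 = 3612 mg

3610 mg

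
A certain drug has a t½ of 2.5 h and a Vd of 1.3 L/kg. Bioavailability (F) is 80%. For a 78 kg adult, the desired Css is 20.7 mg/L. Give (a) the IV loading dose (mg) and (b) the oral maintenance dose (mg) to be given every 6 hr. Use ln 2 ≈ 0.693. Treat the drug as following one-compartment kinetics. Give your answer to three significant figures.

Total Vd = 1.3 × 78 = 101.4 L
LD = Vd × C = 101.4 × 20.7 = 2099 mg
CL = 0.693 × Vd / t½ = 0.693 × 101.4 / 2.5 = 28.11 L/h
D = CL × Css × τ / F = 28.11 × 20.7 × 6 / 0.8 = 4364 mg

(a) 2100 mg; (b) 4360 mg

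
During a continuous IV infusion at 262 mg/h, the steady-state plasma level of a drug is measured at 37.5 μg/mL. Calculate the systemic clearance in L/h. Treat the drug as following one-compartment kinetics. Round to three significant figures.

6.99 L/h

At steady state, infusion rate = CL × Css, so CL = rate / Css.
CL = 262 / 37.5 = 6.987 L/h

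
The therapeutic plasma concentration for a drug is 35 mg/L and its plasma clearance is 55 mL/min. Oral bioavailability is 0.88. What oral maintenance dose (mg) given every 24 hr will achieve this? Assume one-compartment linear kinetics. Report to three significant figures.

3150 mg

CL = 55 mL/min = 55 × 0.06 = 3.300 L/h
D = CL × Css × τ / F = 3.300 × 35 × 24 / 0.88 = 3150 mg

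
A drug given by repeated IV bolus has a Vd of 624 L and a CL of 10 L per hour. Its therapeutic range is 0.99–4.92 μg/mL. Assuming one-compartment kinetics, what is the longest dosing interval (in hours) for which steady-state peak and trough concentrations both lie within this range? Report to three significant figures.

k = CL / Vd = 10.00 / 624.0 = 0.01603 h⁻¹
Between IV bolus doses, concentration decays as C = C₀·e^(−kτ), so C_peak/C_trough = e^(kτ).
τ_max = ln(C_peak/C_trough) / k = ln(4.92/0.99) / 0.01603 = 1.603 / 0.01603 = 100.0 h

100 h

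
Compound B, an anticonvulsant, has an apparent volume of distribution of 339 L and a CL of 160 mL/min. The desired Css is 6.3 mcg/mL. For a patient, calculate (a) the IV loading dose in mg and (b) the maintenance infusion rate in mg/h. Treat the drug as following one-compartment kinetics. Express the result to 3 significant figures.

(a) 2140 mg; (b) 60.5 mg/h

Loading dose = Vd × C = 339.0 × 6.3 = 2136 mg
Convert clearance: 160 mL/min × 60 min/h ÷ 1000 mL/L = 9.600 L/h
Maintenance: replace elimination → rate = CL × Css = 9.600 × 6.3 = 60.48 mg/h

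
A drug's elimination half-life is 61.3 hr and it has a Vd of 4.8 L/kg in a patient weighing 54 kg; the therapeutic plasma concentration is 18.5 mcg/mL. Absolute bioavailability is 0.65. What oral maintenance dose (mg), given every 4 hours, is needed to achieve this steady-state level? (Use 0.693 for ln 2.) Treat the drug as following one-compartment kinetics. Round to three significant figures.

334 mg

Total Vd = 4.8 × 54 = 259.2 L
k = 0.693/61.3 = 0.01131 h⁻¹, so CL = k·Vd = 0.01131 × 259.2 = 2.932 L/h
D = CL × Css × τ / F = 2.932 × 18.5 × 4 / 0.65 = 333.8 mg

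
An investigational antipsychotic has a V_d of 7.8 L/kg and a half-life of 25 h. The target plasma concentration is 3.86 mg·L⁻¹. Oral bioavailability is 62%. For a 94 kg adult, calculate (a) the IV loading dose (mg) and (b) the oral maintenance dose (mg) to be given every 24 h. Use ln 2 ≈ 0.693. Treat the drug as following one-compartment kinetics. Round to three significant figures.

(a) 2830 mg; (b) 3040 mg

Total Vd = 7.8 × 94 = 733.2 L
LD = Vd × C = 733.2 × 3.86 = 2830 mg
CL = 0.693 × Vd / t½ = 0.693 × 733.2 / 25 = 20.32 L/h
D = CL × Css × τ / F = 20.32 × 3.86 × 24 / 0.62 = 3036 mg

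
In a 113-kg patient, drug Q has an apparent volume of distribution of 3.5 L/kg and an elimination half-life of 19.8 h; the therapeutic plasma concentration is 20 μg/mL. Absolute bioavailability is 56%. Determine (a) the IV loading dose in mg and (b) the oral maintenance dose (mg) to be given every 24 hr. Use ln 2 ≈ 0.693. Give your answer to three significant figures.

(a) 7910 mg; (b) 11900 mg

Vd = 3.5 L/kg × 113 kg = 395.5 L
LD = Vd × C = 395.5 × 20 = 7910 mg
CL = 0.693 × Vd / t½ = 0.693 × 395.5 / 19.8 = 13.84 L/h
D = CL × Css × τ / F = 13.84 × 20 × 24 / 0.56 = 11860 mg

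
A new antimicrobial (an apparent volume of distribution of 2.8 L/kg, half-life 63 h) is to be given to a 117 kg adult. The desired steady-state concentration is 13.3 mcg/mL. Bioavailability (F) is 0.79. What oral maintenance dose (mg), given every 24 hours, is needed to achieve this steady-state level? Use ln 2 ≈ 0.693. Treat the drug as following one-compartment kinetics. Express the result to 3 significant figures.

1460 mg

Vd = 2.8 L/kg × 117 kg = 327.6 L
CL = ln 2 · Vd / t½ = 0.693 × 327.6 / 63 = 3.604 L/h
D = CL × Css × τ / F = 3.604 × 13.3 × 24 / 0.79 = 1456 mg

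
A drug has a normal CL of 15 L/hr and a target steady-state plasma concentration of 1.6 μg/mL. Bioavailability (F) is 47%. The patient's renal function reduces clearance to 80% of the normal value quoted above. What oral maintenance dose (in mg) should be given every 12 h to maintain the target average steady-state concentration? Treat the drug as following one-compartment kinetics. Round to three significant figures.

490 mg

Patient clearance = 0.8 × 15.00 = 12.00 L/h
D = CL × Css × τ / F = 12.00 × 1.6 × 12 / 0.47 = 490.2 mg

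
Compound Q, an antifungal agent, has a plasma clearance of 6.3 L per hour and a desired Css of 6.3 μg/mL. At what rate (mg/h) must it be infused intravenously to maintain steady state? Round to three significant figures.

39.7 mg/h

At steady state, infusion rate equals elimination rate: rate in = CL × Css.
Infusion rate = CL · Css = 6.300 L/h × 6.3 mg/L = 39.69 mg/h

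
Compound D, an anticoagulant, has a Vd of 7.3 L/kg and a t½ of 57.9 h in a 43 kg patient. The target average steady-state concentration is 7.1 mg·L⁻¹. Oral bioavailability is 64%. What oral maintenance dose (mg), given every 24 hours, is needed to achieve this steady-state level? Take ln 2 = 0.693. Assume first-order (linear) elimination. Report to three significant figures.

1000 mg

Vd(total) = 43 kg × 7.3 L/kg = 313.9 L
k = 0.693/57.9 = 0.01197 h⁻¹, so CL = k·Vd = 0.01197 × 313.9 = 3.757 L/h
D = CL × Css × τ / F = 3.757 × 7.1 × 24 / 0.64 = 1000 mg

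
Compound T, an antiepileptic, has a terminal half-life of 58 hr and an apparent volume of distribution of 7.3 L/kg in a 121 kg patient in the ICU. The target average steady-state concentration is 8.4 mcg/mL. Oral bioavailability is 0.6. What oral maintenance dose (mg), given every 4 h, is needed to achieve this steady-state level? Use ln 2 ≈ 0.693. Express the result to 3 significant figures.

591 mg

Vd = 7.3 L/kg × 121 kg = 883.3 L
CL = ln 2 · Vd / t½ = 0.693 × 883.3 / 58 = 10.55 L/h
D = CL × Css × τ / F = 10.55 × 8.4 × 4 / 0.6 = 590.8 mg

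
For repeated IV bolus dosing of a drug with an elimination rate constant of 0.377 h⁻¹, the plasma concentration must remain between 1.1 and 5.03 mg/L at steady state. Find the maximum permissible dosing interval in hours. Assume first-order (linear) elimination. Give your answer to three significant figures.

Between IV bolus doses, concentration decays as C = C₀·e^(−kτ), so C_peak/C_trough = e^(kτ).
τ_max = ln(C_peak/C_trough) / k = ln(5.03/1.1) / 0.3770 = 1.520 / 0.3770 = 4.032 h

4.03 h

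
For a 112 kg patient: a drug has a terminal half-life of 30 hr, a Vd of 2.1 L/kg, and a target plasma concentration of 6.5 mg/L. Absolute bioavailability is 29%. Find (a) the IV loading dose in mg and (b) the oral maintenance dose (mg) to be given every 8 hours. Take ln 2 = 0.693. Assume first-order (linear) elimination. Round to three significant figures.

(a) 1530 mg; (b) 974 mg

Vd(total) = 112 kg × 2.1 L/kg = 235.2 L
LD = Vd × C = 235.2 × 6.5 = 1529 mg
CL = 0.693 × Vd / t½ = 0.693 × 235.2 / 30 = 5.433 L/h
D = CL × Css × τ / F = 5.433 × 6.5 × 8 / 0.29 = 974.2 mg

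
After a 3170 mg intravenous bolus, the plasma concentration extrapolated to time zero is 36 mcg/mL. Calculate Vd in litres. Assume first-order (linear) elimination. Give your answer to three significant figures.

88.1 L

Immediately after an IV bolus, C₀ = Dose / Vd, so Vd = Dose / C₀.
Vd = 3170 / 36 = 88.06 L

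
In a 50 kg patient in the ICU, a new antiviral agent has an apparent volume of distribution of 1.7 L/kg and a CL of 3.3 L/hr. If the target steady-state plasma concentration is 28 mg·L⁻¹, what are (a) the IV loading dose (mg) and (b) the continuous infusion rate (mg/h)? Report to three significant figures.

(a) 2380 mg; (b) 92.4 mg/h

Total Vd = 1.7 × 50 = 85.00 L
Loading dose = Vd × C = 85.00 × 28 = 2380 mg
Maintenance infusion rate = CL × Css = 3.300 × 28 = 92.40 mg/h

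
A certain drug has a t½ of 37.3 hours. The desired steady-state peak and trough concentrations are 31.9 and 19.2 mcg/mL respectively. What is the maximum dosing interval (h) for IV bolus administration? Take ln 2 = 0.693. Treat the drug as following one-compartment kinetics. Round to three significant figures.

k = 0.693 / t½ = 0.693 / 37.3 = 0.01858 h⁻¹
Between IV bolus doses, concentration decays as C = C₀·e^(−kτ), so C_peak/C_trough = e^(kτ).
τ_max = ln(C_peak/C_trough) / k = ln(31.9/19.2) / 0.01858 = 0.5077 / 0.01858 = 27.33 h

27.3 h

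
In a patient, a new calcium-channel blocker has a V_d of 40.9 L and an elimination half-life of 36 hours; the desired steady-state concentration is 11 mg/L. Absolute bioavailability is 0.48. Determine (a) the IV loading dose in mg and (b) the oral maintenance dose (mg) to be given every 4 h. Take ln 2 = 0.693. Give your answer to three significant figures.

(a) 450 mg; (b) 72.2 mg

LD = Vd × C = 40.90 × 11 = 449.9 mg
CL = 0.693 × Vd / t½ = 0.693 × 40.90 / 36 = 0.7873 L/h
D = CL × Css × τ / F = 0.7873 × 11 × 4 / 0.48 = 72.17 mg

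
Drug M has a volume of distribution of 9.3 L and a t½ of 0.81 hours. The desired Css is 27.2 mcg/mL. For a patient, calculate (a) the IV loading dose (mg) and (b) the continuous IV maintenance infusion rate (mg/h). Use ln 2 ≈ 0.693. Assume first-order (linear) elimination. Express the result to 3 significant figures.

(a) 253 mg; (b) 216 mg/h

LD = Vd × C = 9.300 × 27.2 = 253.0 mg
CL = 0.693 × Vd / t½ = 0.693 × 9.300 / 0.81 = 7.957 L/h
Infusion rate = CL × Css = 7.957 × 27.2 = 216.4 mg/h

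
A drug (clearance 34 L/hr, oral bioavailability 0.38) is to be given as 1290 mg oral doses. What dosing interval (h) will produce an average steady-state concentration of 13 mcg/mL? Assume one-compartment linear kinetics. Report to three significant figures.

F·D/τ = CL·Css → τ = F·D / (CL·Css).
τ = 0.38 × 1290 / (34 × 13) = 1.109 h

1.11 h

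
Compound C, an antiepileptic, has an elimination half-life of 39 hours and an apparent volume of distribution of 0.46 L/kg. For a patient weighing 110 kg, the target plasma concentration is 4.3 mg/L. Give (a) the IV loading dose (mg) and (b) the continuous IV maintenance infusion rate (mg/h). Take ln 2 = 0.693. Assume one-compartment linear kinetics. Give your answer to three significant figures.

Total Vd = 0.46 × 110 = 50.60 L
LD = Vd × C = 50.60 × 4.3 = 217.6 mg
CL = 0.693 × Vd / t½ = 0.693 × 50.60 / 39 = 0.8991 L/h
Infusion rate = CL × Css = 0.8991 × 4.3 = 3.866 mg/h

(a) 218 mg; (b) 3.87 mg/h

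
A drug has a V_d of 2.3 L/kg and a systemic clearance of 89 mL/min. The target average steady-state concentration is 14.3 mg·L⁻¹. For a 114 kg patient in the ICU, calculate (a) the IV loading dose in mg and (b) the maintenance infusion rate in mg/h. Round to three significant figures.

Vd(total) = 114 kg × 2.3 L/kg = 262.2 L
Loading: fill Vd to C_target → 262.2 L × 14.3 mg/L = 3749 mg
CL = 89 mL/min = 89 × 0.06 = 5.340 L/h
Maintenance: replace elimination → rate = CL × Css = 5.340 × 14.3 = 76.36 mg/h

(a) 3750 mg; (b) 76.4 mg/h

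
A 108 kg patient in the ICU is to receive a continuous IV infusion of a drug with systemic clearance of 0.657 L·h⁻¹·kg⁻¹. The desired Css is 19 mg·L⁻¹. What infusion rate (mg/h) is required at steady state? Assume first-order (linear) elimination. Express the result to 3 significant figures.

CL = 0.657 L·h⁻¹·kg⁻¹ × 108 kg = 70.96 L/h
At steady state, infusion rate equals elimination rate: rate in = CL × Css.
Rate = CL × Css = 70.96 × 19 = 1348 mg/h

1350 mg/h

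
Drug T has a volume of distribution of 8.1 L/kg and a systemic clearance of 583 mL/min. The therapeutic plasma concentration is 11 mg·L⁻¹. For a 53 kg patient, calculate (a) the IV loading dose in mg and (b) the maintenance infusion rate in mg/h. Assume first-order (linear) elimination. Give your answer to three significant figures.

(a) 4720 mg; (b) 385 mg/h

Vd = 8.1 L/kg × 53 kg = 429.3 L
Loading dose = Vd × C = 429.3 × 11 = 4722 mg
CL = 583 mL/min × 60/1000 = 34.98 L/h
Maintenance: replace elimination → rate = CL × Css = 34.98 × 11 = 384.8 mg/h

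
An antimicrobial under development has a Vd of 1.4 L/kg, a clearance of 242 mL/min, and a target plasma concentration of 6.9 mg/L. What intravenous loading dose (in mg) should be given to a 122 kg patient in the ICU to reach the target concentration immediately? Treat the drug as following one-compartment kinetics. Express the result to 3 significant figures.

1180 mg

Vd(total) = 122 kg × 1.4 L/kg = 170.8 L
Loading dose depends on Vd (not clearance): it fills the distribution volume.
LD = Vd × C = 170.8 × 6.900 = 1179 mg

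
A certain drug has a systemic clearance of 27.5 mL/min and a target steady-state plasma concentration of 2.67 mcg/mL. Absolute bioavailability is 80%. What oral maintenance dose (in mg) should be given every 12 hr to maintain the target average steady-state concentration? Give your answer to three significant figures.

66.1 mg

Convert clearance: 27.5 mL/min × 60 min/h ÷ 1000 mL/L = 1.650 L/h
D = CL × Css × τ / F = 1.650 × 2.67 × 12 / 0.8 = 66.08 mg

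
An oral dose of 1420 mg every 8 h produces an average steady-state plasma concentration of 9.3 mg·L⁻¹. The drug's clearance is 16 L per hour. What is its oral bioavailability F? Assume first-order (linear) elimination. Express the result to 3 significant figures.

0.838

F·D/τ = CL·Css at steady state → F = CL·Css·τ / D.
F = 16 × 9.3 × 8 / 1420 = 0.838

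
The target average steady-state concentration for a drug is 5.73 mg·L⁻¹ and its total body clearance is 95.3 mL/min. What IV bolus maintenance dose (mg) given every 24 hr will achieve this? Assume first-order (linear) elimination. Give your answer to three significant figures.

Convert clearance: 95.3 mL/min × 60 min/h ÷ 1000 mL/L = 5.718 L/h
D = CL × Css × τ = 5.718 × 5.73 × 24 = 786.3 mg

786 mg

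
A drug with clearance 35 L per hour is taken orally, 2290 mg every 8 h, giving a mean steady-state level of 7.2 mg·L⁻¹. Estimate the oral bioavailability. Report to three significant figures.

F·D/τ = CL·Css at steady state → F = CL·Css·τ / D.
F = 35 × 7.2 × 8 / 2290 = 0.880

0.880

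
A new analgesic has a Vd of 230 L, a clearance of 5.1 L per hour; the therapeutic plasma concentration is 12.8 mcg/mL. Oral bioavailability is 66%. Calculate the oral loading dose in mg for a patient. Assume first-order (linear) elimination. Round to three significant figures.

4460 mg

LD is governed by Vd — clearance does not enter the loading-dose calculation.
LD = Vd × C / F = 230.0 × 12.80 / 0.66 = 4461 mg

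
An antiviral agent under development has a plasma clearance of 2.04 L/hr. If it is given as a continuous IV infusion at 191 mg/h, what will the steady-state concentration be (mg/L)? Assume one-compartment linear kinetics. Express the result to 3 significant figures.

93.6 mg/L

Css = rate / CL = 191 / 2.040 = 93.63 mg/L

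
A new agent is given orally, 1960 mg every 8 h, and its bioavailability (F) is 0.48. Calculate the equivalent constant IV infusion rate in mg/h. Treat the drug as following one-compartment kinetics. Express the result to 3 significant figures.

118 mg/h

Equivalent systemic input: infusion rate = F·D/τ.
Rate = 0.48 × 1960 / 8 = 117.6 mg/h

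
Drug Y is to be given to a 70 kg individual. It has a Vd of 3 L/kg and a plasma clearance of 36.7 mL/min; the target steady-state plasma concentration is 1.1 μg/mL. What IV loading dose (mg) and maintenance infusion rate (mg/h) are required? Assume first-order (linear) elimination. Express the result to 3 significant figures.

Vd = 3 L/kg × 70 kg = 210.0 L
LD = Vd · C_target = 210.0 × 1.1 = 231.0 mg
Convert clearance: 36.7 mL/min × 60 min/h ÷ 1000 mL/L = 2.202 L/h
Maintenance infusion rate = CL × Css = 2.202 × 1.1 = 2.422 mg/h

(a) 231 mg; (b) 2.42 mg/h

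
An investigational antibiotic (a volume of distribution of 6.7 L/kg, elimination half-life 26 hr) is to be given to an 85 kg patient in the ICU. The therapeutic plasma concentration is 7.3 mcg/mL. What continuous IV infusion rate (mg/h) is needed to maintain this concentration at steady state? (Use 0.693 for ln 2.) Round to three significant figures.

Vd = 6.7 L/kg × 85 kg = 569.5 L
CL = 0.693 × Vd / t½ = 0.693 × 569.5 / 26 = 15.18 L/h
Infusion rate = CL × Css = 15.18 × 7.3 = 110.8 mg/h

111 mg/h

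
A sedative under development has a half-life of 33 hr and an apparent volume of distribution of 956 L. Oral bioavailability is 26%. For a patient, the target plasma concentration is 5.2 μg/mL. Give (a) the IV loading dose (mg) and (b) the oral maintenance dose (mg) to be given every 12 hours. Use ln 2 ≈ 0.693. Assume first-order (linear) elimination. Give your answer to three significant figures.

(a) 4970 mg; (b) 4820 mg

LD = Vd × C = 956.0 × 5.2 = 4971 mg
CL = 0.693 × Vd / t½ = 0.693 × 956.0 / 33 = 20.08 L/h
D = CL × Css × τ / F = 20.08 × 5.2 × 12 / 0.26 = 4819 mg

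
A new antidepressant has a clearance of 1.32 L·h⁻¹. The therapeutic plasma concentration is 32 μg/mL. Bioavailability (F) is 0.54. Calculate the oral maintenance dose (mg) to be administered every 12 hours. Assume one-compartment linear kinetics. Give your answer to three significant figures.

D = CL × Css × τ / F = 1.320 × 32 × 12 / 0.54 = 938.7 mg

939 mg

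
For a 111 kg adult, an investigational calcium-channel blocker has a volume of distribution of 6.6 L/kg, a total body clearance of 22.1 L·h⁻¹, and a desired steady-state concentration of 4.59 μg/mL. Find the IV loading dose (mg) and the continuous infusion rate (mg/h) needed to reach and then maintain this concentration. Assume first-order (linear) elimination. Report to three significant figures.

(a) 3360 mg; (b) 101 mg/h

Vd = 6.6 L/kg × 111 kg = 732.6 L
Loading dose = Vd × C = 732.6 × 4.59 = 3363 mg
Maintenance: replace elimination → rate = CL × Css = 22.10 × 4.59 = 101.4 mg/h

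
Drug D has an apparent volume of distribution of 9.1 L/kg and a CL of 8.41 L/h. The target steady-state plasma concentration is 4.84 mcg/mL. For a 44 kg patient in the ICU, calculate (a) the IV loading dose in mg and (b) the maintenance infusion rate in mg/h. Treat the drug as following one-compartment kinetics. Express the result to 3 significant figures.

(a) 1940 mg; (b) 40.7 mg/h

Vd = 9.1 L/kg × 44 kg = 400.4 L
LD = Vd · C_target = 400.4 × 4.84 = 1938 mg
Maintenance: replace elimination → rate = CL × Css = 8.410 × 4.84 = 40.70 mg/h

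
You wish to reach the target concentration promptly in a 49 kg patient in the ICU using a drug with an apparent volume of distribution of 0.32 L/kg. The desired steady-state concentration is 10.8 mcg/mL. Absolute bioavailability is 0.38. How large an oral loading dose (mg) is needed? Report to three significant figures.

Vd(total) = 49 kg × 0.32 L/kg = 15.68 L
The loading dose fills Vd to the target concentration.
LD = Vd × C / F = 15.68 × 10.80 / 0.38 = 445.6 mg

446 mg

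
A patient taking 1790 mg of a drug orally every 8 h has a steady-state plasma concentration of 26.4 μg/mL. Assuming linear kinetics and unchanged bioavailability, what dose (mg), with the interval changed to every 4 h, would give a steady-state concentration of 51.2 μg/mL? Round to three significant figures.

With linear kinetics, Css is proportional to dose rate (D/τ) at fixed clearance.
D₂ = D₁ × (Css,target / Css,current) × (τ₂/τ₁) = 1790 × (51.2/26.4) × (4/8) = 1736 mg

1740 mg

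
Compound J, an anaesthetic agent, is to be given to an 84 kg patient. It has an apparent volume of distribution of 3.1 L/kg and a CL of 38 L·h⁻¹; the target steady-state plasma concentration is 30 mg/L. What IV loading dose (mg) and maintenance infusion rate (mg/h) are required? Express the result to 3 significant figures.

Total Vd = 3.1 × 84 = 260.4 L
LD = Vd · C_target = 260.4 × 30 = 7812 mg
Maintenance: replace elimination → rate = CL × Css = 38.00 × 30 = 1140 mg/h

(a) 7810 mg; (b) 1140 mg/h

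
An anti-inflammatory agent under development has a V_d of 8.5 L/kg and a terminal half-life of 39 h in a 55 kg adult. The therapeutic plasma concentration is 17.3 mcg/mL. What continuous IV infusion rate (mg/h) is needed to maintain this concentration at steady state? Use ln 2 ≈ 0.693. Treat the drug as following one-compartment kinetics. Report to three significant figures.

144 mg/h

Total Vd = 8.5 × 55 = 467.5 L
CL = 0.693 × Vd / t½ = 0.693 × 467.5 / 39 = 8.307 L/h
Infusion rate = CL × Css = 8.307 × 17.3 = 143.7 mg/h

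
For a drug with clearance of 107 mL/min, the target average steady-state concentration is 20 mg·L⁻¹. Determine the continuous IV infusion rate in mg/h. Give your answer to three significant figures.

128 mg/h

CL = 107 mL/min × 60/1000 = 6.420 L/h
Infusion rate = CL · Css = 6.420 L/h × 20 mg/L = 128.4 mg/h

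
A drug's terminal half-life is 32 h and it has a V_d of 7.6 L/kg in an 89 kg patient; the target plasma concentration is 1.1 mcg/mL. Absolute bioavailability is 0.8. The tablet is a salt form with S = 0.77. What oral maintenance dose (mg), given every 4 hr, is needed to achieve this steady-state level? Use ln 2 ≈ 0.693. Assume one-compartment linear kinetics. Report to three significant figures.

105 mg

Total Vd = 7.6 × 89 = 676.4 L
k = 0.693/32 = 0.02166 h⁻¹, so CL = k·Vd = 0.02166 × 676.4 = 14.65 L/h
D = CL × Css × τ / F / S = 14.65 × 1.1 × 4 / 0.8 / 0.77 = 104.6 mg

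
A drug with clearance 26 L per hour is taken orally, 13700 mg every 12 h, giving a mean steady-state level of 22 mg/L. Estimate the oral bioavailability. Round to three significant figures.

F·D/τ = CL·Css at steady state → F = CL·Css·τ / D.
F = 26 × 22 × 12 / 13700 = 0.501

0.501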